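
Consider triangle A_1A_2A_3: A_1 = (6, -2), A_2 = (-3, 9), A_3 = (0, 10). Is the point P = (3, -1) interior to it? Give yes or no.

Barycentric coordinates of P: (6/7, 5/7, -4/7).
The three coordinates are positive, positive, negative; a point is interior exactly when all three are positive.

no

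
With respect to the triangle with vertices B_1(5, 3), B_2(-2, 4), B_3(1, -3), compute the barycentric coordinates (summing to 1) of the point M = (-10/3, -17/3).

Signed area of the reference triangle: [B_1B_2B_3] = ½·(5·(4−(-3)) + (-2)·(-3−3) + 1·(3−4)) = ½·(35 + 12 − 1) = 23.
[MB_2B_3] = ½·((-10/3)·(4−(-3)) + (-2)·(-3−(-17/3)) + 1·(-17/3−4)) = ½·(-70/3 − 16/3 − 29/3) = -115/6, so the B_1-coordinate is (-115/6)/23 = -5/6.
[B_1MB_3] = ½·(5·(-17/3−(-3)) + (-10/3)·(-3−3) + 1·(3−(-17/3))) = ½·(-40/3 + 20 + 26/3) = 23/3, so the B_2-coordinate is 1/3.
[B_1B_2M] = ½·(5·(4−(-17/3)) + (-2)·(-17/3−3) + (-10/3)·(3−4)) = ½·(145/3 + 52/3 + 10/3) = 69/2, so the B_3-coordinate is 3/2.

(-5/6, 1/3, 3/2)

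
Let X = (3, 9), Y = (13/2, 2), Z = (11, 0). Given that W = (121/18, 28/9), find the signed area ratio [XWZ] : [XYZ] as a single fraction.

5/9

[XYZ] = ½·(3·(2−0) + (13/2)·(0−9) + 11·(9−2)) = ½·(6 − 117/2 + 77) = 49/4.
[XWZ] = ½·(3·(28/9−0) + (121/18)·(0−9) + 11·(9−(28/9))) = ½·(28/3 − 121/2 + 583/9) = 245/36, so the ratio is (245/36)/(49/4) = 5/9.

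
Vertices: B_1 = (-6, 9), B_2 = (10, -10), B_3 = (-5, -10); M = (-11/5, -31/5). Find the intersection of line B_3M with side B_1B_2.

(2, -1/2)

Barycentric coordinates of M with respect to B_1B_2B_3: (1/5, 1/5, 3/5).
On side B_1B_2 the B_3-coordinate is zero; dropping M's B_3-weight 3/5 and renormalizing the remaining 1/5 : 1/5 gives weights 1/2, 1/2 on B_1, B_2.
N = (1/2)·(-6, 9) + (1/2)·(10, -10) = (2, -1/2).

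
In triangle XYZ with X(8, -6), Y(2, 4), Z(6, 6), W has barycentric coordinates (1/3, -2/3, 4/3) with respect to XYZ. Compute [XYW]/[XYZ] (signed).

4/3

The signed ratio [XYW]/[XYZ] equals the barycentric coordinate of W at vertex Z, which is 4/3.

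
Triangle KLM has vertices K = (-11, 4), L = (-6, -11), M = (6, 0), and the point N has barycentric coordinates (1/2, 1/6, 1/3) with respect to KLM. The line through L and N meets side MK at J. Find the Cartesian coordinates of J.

Line LN meets MK where the L-coordinate vanishes; zeroing N's L-weight and renormalizing leaves M, K-weights 1/3 : 1/2 → (2/5, 3/5).
So J = (2/5)·M + (3/5)·K = (-21/5, 12/5).

(-21/5, 12/5)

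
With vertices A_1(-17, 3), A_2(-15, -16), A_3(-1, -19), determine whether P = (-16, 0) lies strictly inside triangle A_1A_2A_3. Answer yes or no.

yes

Barycentric coordinates of P: (17/20, 1/10, 1/20).
The three coordinates are positive, positive, positive; a point is interior exactly when all three are positive.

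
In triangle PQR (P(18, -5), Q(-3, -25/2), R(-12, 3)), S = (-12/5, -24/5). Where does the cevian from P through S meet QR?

Barycentric coordinates of S with respect to PQR: (1/5, 2/5, 2/5).
On side QR the P-coordinate is zero; dropping S's P-weight 1/5 and renormalizing the remaining 2/5 : 2/5 gives weights 1/2, 1/2 on Q, R.
T = (1/2)·(-3, -25/2) + (1/2)·(-12, 3) = (-15/2, -19/4).

(-15/2, -19/4)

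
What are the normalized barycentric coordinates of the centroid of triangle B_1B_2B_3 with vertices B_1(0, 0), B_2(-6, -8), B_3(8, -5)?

(1/3, 1/3, 1/3)

The centroid is the average of the vertices, so each weight is 1/3.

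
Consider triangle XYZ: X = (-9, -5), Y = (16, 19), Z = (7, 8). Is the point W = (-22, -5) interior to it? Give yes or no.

Barycentric coordinates of W: (202/59, 169/59, -312/59).
The three coordinates are positive, positive, negative; a point is interior exactly when all three are positive.

no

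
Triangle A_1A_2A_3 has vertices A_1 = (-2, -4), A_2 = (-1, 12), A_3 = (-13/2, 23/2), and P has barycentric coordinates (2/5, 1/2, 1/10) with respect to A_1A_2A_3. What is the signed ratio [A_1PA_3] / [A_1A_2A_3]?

The signed ratio [A_1PA_3]/[A_1A_2A_3] equals the barycentric coordinate of P at vertex A_2, which is 1/2.

1/2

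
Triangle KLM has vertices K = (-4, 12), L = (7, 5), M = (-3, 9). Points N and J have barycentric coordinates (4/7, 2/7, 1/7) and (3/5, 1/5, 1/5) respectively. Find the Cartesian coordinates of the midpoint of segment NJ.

Barycentric coordinates of the midpoint are the average: (41/70, 17/70, 6/35).
Converting: (41/70)·K + (17/70)·L + (6/35)·M = (-81/70, 137/14).

(-81/70, 137/14)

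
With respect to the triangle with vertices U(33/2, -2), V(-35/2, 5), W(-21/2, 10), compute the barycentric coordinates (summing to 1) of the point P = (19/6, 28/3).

(1/3, -2/3, 4/3)

Signed area of the reference triangle: [UVW] = ½·((33/2)·(5−10) + (-35/2)·(10−(-2)) + (-21/2)·(-2−5)) = ½·(-165/2 − 210 + 147/2) = -219/2.
[PVW] = ½·((19/6)·(5−10) + (-35/2)·(10−(28/3)) + (-21/2)·(28/3−5)) = ½·(-95/6 − 35/3 − 91/2) = -73/2, so the U-coordinate is (-73/2)/(-219/2) = 1/3.
[UPW] = ½·((33/2)·(28/3−10) + (19/6)·(10−(-2)) + (-21/2)·(-2−(28/3))) = ½·(-11 + 38 + 119) = 73, so the V-coordinate is -2/3.
[UVP] = ½·((33/2)·(5−(28/3)) + (-35/2)·(28/3−(-2)) + (19/6)·(-2−5)) = ½·(-143/2 − 595/3 − 133/6) = -146, so the W-coordinate is 4/3.
Check: 1/3 − 2/3 + 4/3 = 1.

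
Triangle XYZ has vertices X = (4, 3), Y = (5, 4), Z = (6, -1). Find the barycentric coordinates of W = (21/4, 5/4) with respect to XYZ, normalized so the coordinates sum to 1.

(1/4, 1/4, 1/2)

Signed area of the reference triangle: [XYZ] = ½·(4·(4−(-1)) + 5·(-1−3) + 6·(3−4)) = ½·(20 − 20 − 6) = -3.
[WYZ] = ½·((21/4)·(4−(-1)) + 5·(-1−(5/4)) + 6·(5/4−4)) = ½·(105/4 − 45/4 − 33/2) = -3/4, so the X-coordinate is (-3/4)/(-3) = 1/4.
[XWZ] = ½·(4·(5/4−(-1)) + (21/4)·(-1−3) + 6·(3−(5/4))) = ½·(9 − 21 + 21/2) = -3/4, so the Y-coordinate is 1/4.
[XYW] = ½·(4·(4−(5/4)) + 5·(5/4−3) + (21/4)·(3−4)) = ½·(11 − 35/4 − 21/4) = -3/2, so the Z-coordinate is 1/2.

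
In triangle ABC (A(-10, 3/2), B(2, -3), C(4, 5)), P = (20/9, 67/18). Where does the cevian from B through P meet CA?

Barycentric coordinates of P with respect to ABC: (1/9, 1/9, 7/9).
On side CA the B-coordinate is zero; dropping P's B-weight 1/9 and renormalizing the remaining 7/9 : 1/9 gives weights 7/8, 1/8 on C, A.
Q = (7/8)·(4, 5) + (1/8)·(-10, 3/2) = (9/4, 73/16).

(9/4, 73/16)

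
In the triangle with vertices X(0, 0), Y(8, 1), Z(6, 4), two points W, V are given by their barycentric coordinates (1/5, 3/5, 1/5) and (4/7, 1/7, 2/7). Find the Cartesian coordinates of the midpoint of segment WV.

Barycentric coordinates of the midpoint are the average: (27/70, 13/35, 17/70).
Converting: (27/70)·X + (13/35)·Y + (17/70)·Z = (31/7, 47/35).

(31/7, 47/35)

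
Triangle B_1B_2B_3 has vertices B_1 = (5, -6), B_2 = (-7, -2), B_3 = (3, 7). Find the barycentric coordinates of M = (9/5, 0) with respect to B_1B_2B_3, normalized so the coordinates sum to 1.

Signed area of the reference triangle: [B_1B_2B_3] = ½·(5·(-2−7) + (-7)·(7−(-6)) + 3·(-6−(-2))) = ½·(-45 − 91 − 12) = -74.
[MB_2B_3] = ½·((9/5)·(-2−7) + (-7)·(7−0) + 3·(0−(-2))) = ½·(-81/5 − 49 + 6) = -148/5, so the B_1-coordinate is (-148/5)/(-74) = 2/5.
[B_1MB_3] = ½·(5·(0−7) + (9/5)·(7−(-6)) + 3·(-6−0)) = ½·(-35 + 117/5 − 18) = -74/5, so the B_2-coordinate is 1/5.
[B_1B_2M] = ½·(5·(-2−0) + (-7)·(0−(-6)) + (9/5)·(-6−(-2))) = ½·(-10 − 42 − 36/5) = -148/5, so the B_3-coordinate is 2/5.

(2/5, 1/5, 2/5)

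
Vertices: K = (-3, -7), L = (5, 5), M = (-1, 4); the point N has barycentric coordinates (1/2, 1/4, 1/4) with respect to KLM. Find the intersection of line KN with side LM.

Line KN meets LM where the K-coordinate vanishes; zeroing N's K-weight and renormalizing leaves L, M-weights 1/4 : 1/4 → (1/2, 1/2).
So J = (1/2)·L + (1/2)·M = (2, 9/2).

(2, 9/2)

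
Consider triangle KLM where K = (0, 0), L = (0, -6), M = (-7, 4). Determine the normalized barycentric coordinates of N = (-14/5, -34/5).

Signed area of the reference triangle: [KLM] = ½·(0·(-6−4) + 0·(4−0) + (-7)·(0−(-6))) = ½·(0 + 0 − 42) = -21.
[NLM] = ½·((-14/5)·(-6−4) + 0·(4−(-34/5)) + (-7)·(-34/5−(-6))) = ½·(28 + 0 + 28/5) = 84/5, so the K-coordinate is (84/5)/(-21) = -4/5.
[KNM] = ½·(0·(-34/5−4) + (-14/5)·(4−0) + (-7)·(0−(-34/5))) = ½·(0 − 56/5 − 238/5) = -147/5, so the L-coordinate is 7/5.
[KLN] = ½·(0·(-6−(-34/5)) + 0·(-34/5−0) + (-14/5)·(0−(-6))) = ½·(0 + 0 − 84/5) = -42/5, so the M-coordinate is 2/5.
Check: -4/5 + 7/5 + 2/5 = 1.

(-4/5, 7/5, 2/5)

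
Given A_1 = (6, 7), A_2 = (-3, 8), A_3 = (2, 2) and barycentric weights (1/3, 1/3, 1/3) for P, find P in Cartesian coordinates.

(5/3, 17/3)

P = (1/3)·A_1 + (1/3)·A_2 + (1/3)·A_3.
x-coordinate: (1/3)·6 + (1/3)·(-3) + (1/3)·2 = 5/3.
y-coordinate: (1/3)·7 + (1/3)·8 + (1/3)·2 = 17/3.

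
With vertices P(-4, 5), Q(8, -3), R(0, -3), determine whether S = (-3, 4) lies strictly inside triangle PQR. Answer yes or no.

yes

Barycentric coordinates of S: (7/8, 1/16, 1/16).
The three coordinates are positive, positive, positive; a point is interior exactly when all three are positive.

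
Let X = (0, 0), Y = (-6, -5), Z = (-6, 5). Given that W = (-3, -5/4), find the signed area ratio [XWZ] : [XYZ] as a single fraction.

[XYZ] = ½·(0·(-5−5) + (-6)·(5−0) + (-6)·(0−(-5))) = ½·(0 − 30 − 30) = -30.
[XWZ] = ½·(0·(-5/4−5) + (-3)·(5−0) + (-6)·(0−(-5/4))) = ½·(0 − 15 − 15/2) = -45/4, so the ratio is (-45/4)/(-30) = 3/8.

3/8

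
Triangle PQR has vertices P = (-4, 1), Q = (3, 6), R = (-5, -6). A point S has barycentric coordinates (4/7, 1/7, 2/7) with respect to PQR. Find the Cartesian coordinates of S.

S = (4/7)·P + (1/7)·Q + (2/7)·R.
x-coordinate: (4/7)·(-4) + (1/7)·3 + (2/7)·(-5) = -23/7.
y-coordinate: (4/7)·1 + (1/7)·6 + (2/7)·(-6) = -2/7.

(-23/7, -2/7)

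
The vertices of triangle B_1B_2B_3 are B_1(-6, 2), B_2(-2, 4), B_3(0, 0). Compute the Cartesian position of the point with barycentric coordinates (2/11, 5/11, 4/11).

M = (2/11)·B_1 + (5/11)·B_2 + (4/11)·B_3.
x-coordinate: (2/11)·(-6) + (5/11)·(-2) + (4/11)·0 = -2.
y-coordinate: (2/11)·2 + (5/11)·4 + (4/11)·0 = 24/11.

(-2, 24/11)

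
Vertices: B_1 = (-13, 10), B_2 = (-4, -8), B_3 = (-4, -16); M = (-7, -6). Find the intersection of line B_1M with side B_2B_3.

Barycentric coordinates of M with respect to B_1B_2B_3: (1/3, 1/6, 1/2).
On side B_2B_3 the B_1-coordinate is zero; dropping M's B_1-weight 1/3 and renormalizing the remaining 1/6 : 1/2 gives weights 1/4, 3/4 on B_2, B_3.
N = (1/4)·(-4, -8) + (3/4)·(-4, -16) = (-4, -14).

(-4, -14)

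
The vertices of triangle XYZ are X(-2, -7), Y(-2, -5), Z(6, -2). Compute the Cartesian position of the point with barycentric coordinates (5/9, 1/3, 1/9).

W = (5/9)·X + (1/3)·Y + (1/9)·Z.
x-coordinate: (5/9)·(-2) + (1/3)·(-2) + (1/9)·6 = -10/9.
y-coordinate: (5/9)·(-7) + (1/3)·(-5) + (1/9)·(-2) = -52/9.

(-10/9, -52/9)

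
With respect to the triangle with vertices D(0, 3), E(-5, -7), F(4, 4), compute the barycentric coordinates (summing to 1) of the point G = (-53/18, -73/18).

Signed area of the reference triangle: [DEF] = ½·(0·(-7−4) + (-5)·(4−3) + 4·(3−(-7))) = ½·(0 − 5 + 40) = 35/2.
[GEF] = ½·((-53/18)·(-7−4) + (-5)·(4−(-73/18)) + 4·(-73/18−(-7))) = ½·(583/18 − 725/18 + 106/9) = 35/18, so the D-coordinate is (35/18)/(35/2) = 1/9.
[DGF] = ½·(0·(-73/18−4) + (-53/18)·(4−3) + 4·(3−(-73/18))) = ½·(0 − 53/18 + 254/9) = 455/36, so the E-coordinate is 13/18.
[DEG] = ½·(0·(-7−(-73/18)) + (-5)·(-73/18−3) + (-53/18)·(3−(-7))) = ½·(0 + 635/18 − 265/9) = 35/12, so the F-coordinate is 1/6.
Check: 1/9 + 13/18 + 1/6 = 1.

(1/9, 13/18, 1/6)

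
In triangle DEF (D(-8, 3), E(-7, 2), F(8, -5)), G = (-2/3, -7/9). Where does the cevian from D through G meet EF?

(3, -8/3)

Barycentric coordinates of G with respect to DEF: (1/3, 2/9, 4/9).
On side EF the D-coordinate is zero; dropping G's D-weight 1/3 and renormalizing the remaining 2/9 : 4/9 gives weights 1/3, 2/3 on E, F.
H = (1/3)·(-7, 2) + (2/3)·(8, -5) = (3, -8/3).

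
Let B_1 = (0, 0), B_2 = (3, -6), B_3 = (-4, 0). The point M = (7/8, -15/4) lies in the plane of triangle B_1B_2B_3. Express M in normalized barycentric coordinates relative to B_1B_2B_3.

(1/8, 5/8, 1/4)

Signed area of the reference triangle: [B_1B_2B_3] = ½·(0·(-6−0) + 3·(0−0) + (-4)·(0−(-6))) = ½·(0 + 0 − 24) = -12.
[MB_2B_3] = ½·((7/8)·(-6−0) + 3·(0−(-15/4)) + (-4)·(-15/4−(-6))) = ½·(-21/4 + 45/4 − 9) = -3/2, so the B_1-coordinate is (-3/2)/(-12) = 1/8.
[B_1MB_3] = ½·(0·(-15/4−0) + (7/8)·(0−0) + (-4)·(0−(-15/4))) = ½·(0 + 0 − 15) = -15/2, so the B_2-coordinate is 5/8.
[B_1B_2M] = ½·(0·(-6−(-15/4)) + 3·(-15/4−0) + (7/8)·(0−(-6))) = ½·(0 − 45/4 + 21/4) = -3, so the B_3-coordinate is 1/4.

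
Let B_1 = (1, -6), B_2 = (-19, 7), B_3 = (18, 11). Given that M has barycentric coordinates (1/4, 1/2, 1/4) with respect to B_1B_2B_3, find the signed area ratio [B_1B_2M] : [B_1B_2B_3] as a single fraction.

1/4

The signed ratio [B_1B_2M]/[B_1B_2B_3] equals the barycentric coordinate of M at vertex B_3, which is 1/4.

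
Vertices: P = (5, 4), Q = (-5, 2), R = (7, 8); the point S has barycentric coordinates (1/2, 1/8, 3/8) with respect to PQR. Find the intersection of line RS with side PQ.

(3, 18/5)

Line RS meets PQ where the R-coordinate vanishes; zeroing S's R-weight and renormalizing leaves P, Q-weights 1/2 : 1/8 → (4/5, 1/5).
So T = (4/5)·P + (1/5)·Q = (3, 18/5).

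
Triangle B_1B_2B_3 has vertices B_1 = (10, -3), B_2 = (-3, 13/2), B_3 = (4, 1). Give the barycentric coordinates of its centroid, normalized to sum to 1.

(1/3, 1/3, 1/3)

The centroid is the average of the vertices, so each weight is 1/3.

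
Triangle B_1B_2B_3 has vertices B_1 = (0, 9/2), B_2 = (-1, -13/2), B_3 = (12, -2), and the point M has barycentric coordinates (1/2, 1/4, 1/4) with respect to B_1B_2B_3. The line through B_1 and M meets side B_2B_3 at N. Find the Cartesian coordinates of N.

Line B_1M meets B_2B_3 where the B_1-coordinate vanishes; zeroing M's B_1-weight and renormalizing leaves B_2, B_3-weights 1/4 : 1/4 → (1/2, 1/2).
So N = (1/2)·B_2 + (1/2)·B_3 = (11/2, -17/4).

(11/2, -17/4)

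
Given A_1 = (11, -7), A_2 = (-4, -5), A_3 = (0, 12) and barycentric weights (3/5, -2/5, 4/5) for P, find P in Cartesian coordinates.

P = (3/5)·A_1 + (-2/5)·A_2 + (4/5)·A_3.
x-coordinate: (3/5)·11 + (-2/5)·(-4) + (4/5)·0 = 41/5.
y-coordinate: (3/5)·(-7) + (-2/5)·(-5) + (4/5)·12 = 37/5.

(41/5, 37/5)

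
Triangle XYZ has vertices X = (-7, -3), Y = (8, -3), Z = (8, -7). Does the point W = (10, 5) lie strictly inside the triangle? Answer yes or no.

Barycentric coordinates of W: (-2/15, 47/15, -2).
The three coordinates are negative, positive, negative; a point is interior exactly when all three are positive.

no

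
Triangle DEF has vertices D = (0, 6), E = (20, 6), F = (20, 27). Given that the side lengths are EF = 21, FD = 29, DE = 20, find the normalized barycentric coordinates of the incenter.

The incenter has barycentric coordinates proportional to the opposite side lengths: (21 : 29 : 20).
Normalizing by 21+29+20 = 70 gives (3/10, 29/70, 2/7).

(3/10, 29/70, 2/7)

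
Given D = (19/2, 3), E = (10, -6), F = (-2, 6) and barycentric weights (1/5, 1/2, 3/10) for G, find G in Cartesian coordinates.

(63/10, -3/5)

G = (1/5)·D + (1/2)·E + (3/10)·F.
x-coordinate: (1/5)·(19/2) + (1/2)·10 + (3/10)·(-2) = 63/10.
y-coordinate: (1/5)·3 + (1/2)·(-6) + (3/10)·6 = -3/5.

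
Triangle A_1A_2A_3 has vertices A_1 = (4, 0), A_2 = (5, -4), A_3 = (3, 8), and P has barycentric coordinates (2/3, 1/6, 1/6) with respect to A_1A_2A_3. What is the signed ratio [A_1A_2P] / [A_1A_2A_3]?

The signed ratio [A_1A_2P]/[A_1A_2A_3] equals the barycentric coordinate of P at vertex A_3, which is 1/6.

1/6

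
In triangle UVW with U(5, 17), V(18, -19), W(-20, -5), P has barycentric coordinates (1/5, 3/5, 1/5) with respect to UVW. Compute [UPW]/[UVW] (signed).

The signed ratio [UPW]/[UVW] equals the barycentric coordinate of P at vertex V, which is 3/5.

3/5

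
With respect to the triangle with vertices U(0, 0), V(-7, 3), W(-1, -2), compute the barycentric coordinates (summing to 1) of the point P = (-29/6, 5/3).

(1/6, 2/3, 1/6)

Signed area of the reference triangle: [UVW] = ½·(0·(3−(-2)) + (-7)·(-2−0) + (-1)·(0−3)) = ½·(0 + 14 + 3) = 17/2.
[PVW] = ½·((-29/6)·(3−(-2)) + (-7)·(-2−(5/3)) + (-1)·(5/3−3)) = ½·(-145/6 + 77/3 + 4/3) = 17/12, so the U-coordinate is (17/12)/(17/2) = 1/6.
[UPW] = ½·(0·(5/3−(-2)) + (-29/6)·(-2−0) + (-1)·(0−(5/3))) = ½·(0 + 29/3 + 5/3) = 17/3, so the V-coordinate is 2/3.
[UVP] = ½·(0·(3−(5/3)) + (-7)·(5/3−0) + (-29/6)·(0−3)) = ½·(0 − 35/3 + 29/2) = 17/12, so the W-coordinate is 1/6.
Check: 1/6 + 2/3 + 1/6 = 1.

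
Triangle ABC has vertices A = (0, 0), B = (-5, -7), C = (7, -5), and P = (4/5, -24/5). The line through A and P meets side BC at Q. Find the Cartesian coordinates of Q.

(1, -6)

Barycentric coordinates of P with respect to ABC: (1/5, 2/5, 2/5).
On side BC the A-coordinate is zero; dropping P's A-weight 1/5 and renormalizing the remaining 2/5 : 2/5 gives weights 1/2, 1/2 on B, C.
Q = (1/2)·(-5, -7) + (1/2)·(7, -5) = (1, -6).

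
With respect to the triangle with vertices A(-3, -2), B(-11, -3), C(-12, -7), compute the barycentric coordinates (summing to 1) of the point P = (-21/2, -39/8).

(1/8, 3/8, 1/2)

Signed area of the reference triangle: [ABC] = ½·((-3)·(-3−(-7)) + (-11)·(-7−(-2)) + (-12)·(-2−(-3))) = ½·(-12 + 55 − 12) = 31/2.
[PBC] = ½·((-21/2)·(-3−(-7)) + (-11)·(-7−(-39/8)) + (-12)·(-39/8−(-3))) = ½·(-42 + 187/8 + 45/2) = 31/16, so the A-coordinate is (31/16)/(31/2) = 1/8.
[APC] = ½·((-3)·(-39/8−(-7)) + (-21/2)·(-7−(-2)) + (-12)·(-2−(-39/8))) = ½·(-51/8 + 105/2 − 69/2) = 93/16, so the B-coordinate is 3/8.
[ABP] = ½·((-3)·(-3−(-39/8)) + (-11)·(-39/8−(-2)) + (-21/2)·(-2−(-3))) = ½·(-45/8 + 253/8 − 21/2) = 31/4, so the C-coordinate is 1/2.
Check: 1/8 + 3/8 + 1/2 = 1.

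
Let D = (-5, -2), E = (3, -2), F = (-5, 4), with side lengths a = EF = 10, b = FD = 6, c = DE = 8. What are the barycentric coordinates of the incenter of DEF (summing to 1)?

The incenter has barycentric coordinates proportional to the opposite side lengths: (10 : 6 : 8).
Normalizing by 10+6+8 = 24 gives (5/12, 1/4, 1/3).

(5/12, 1/4, 1/3)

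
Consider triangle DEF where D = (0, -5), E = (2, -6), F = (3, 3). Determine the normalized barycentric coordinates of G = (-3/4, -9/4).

Signed area of the reference triangle: [DEF] = ½·(0·(-6−3) + 2·(3−(-5)) + 3·(-5−(-6))) = ½·(0 + 16 + 3) = 19/2.
[GEF] = ½·((-3/4)·(-6−3) + 2·(3−(-9/4)) + 3·(-9/4−(-6))) = ½·(27/4 + 21/2 + 45/4) = 57/4, so the D-coordinate is (57/4)/(19/2) = 3/2.
[DGF] = ½·(0·(-9/4−3) + (-3/4)·(3−(-5)) + 3·(-5−(-9/4))) = ½·(0 − 6 − 33/4) = -57/8, so the E-coordinate is -3/4.
[DEG] = ½·(0·(-6−(-9/4)) + 2·(-9/4−(-5)) + (-3/4)·(-5−(-6))) = ½·(0 + 11/2 − 3/4) = 19/8, so the F-coordinate is 1/4.

(3/2, -3/4, 1/4)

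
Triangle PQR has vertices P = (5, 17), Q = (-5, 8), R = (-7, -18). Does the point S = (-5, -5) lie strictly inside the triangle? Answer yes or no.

Barycentric coordinates of S: (13/121, 43/121, 65/121).
The three coordinates are positive, positive, positive; a point is interior exactly when all three are positive.

yes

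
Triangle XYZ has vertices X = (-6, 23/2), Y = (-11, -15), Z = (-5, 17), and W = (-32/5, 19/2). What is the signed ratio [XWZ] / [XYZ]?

1/5

[XYZ] = ½·((-6)·(-15−17) + (-11)·(17−(23/2)) + (-5)·(23/2−(-15))) = ½·(192 − 121/2 − 265/2) = -1/2.
[XWZ] = ½·((-6)·(19/2−17) + (-32/5)·(17−(23/2)) + (-5)·(23/2−(19/2))) = ½·(45 − 176/5 − 10) = -1/10, so the ratio is (-1/10)/(-1/2) = 1/5.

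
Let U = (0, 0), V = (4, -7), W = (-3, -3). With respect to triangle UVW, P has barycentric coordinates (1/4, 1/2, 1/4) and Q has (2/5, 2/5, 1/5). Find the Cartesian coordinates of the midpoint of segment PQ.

Barycentric coordinates of the midpoint are the average: (13/40, 9/20, 9/40).
Converting: (13/40)·U + (9/20)·V + (9/40)·W = (9/8, -153/40).

(9/8, -153/40)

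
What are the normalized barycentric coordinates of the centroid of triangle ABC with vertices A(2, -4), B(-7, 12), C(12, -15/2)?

The centroid is the average of the vertices, so each weight is 1/3.

(1/3, 1/3, 1/3)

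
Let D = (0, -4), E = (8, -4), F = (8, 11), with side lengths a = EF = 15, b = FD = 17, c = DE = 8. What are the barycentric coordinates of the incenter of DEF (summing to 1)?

The incenter has barycentric coordinates proportional to the opposite side lengths: (15 : 17 : 8).
Normalizing by 15+17+8 = 40 gives (3/8, 17/40, 1/5).

(3/8, 17/40, 1/5)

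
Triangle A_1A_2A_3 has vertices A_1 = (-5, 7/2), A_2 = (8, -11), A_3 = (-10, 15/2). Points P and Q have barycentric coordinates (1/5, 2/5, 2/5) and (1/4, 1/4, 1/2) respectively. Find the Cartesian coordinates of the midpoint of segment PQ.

Barycentric coordinates of the midpoint are the average: (9/40, 13/40, 9/20).
Converting: (9/40)·A_1 + (13/40)·A_2 + (9/20)·A_3 = (-121/40, 47/80).

(-121/40, 47/80)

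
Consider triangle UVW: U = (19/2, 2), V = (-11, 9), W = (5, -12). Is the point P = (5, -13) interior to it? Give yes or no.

no

Barycentric coordinates of P: (-32/637, -9/637, 678/637).
The three coordinates are negative, negative, positive; a point is interior exactly when all three are positive.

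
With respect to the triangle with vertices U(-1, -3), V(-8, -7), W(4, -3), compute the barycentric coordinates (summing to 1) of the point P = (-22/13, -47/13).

Signed area of the reference triangle: [UVW] = ½·((-1)·(-7−(-3)) + (-8)·(-3−(-3)) + 4·(-3−(-7))) = ½·(4 + 0 + 16) = 10.
[PVW] = ½·((-22/13)·(-7−(-3)) + (-8)·(-3−(-47/13)) + 4·(-47/13−(-7))) = ½·(88/13 − 64/13 + 176/13) = 100/13, so the U-coordinate is (100/13)/10 = 10/13.
[UPW] = ½·((-1)·(-47/13−(-3)) + (-22/13)·(-3−(-3)) + 4·(-3−(-47/13))) = ½·(8/13 + 0 + 32/13) = 20/13, so the V-coordinate is 2/13.
[UVP] = ½·((-1)·(-7−(-47/13)) + (-8)·(-47/13−(-3)) + (-22/13)·(-3−(-7))) = ½·(44/13 + 64/13 − 88/13) = 10/13, so the W-coordinate is 1/13.

(10/13, 2/13, 1/13)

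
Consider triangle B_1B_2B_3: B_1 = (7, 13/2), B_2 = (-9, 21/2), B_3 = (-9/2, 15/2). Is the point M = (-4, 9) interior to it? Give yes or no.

yes

Barycentric coordinates of M: (11/40, 71/120, 2/15).
The three coordinates are positive, positive, positive; a point is interior exactly when all three are positive.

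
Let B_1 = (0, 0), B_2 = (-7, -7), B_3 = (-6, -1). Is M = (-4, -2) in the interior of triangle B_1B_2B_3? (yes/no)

yes

Barycentric coordinates of M: (13/35, 8/35, 2/5).
The three coordinates are positive, positive, positive; a point is interior exactly when all three are positive.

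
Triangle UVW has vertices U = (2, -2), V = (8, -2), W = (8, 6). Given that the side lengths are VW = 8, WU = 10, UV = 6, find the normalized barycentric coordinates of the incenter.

The incenter has barycentric coordinates proportional to the opposite side lengths: (8 : 10 : 6).
Normalizing by 8+10+6 = 24 gives (1/3, 5/12, 1/4).

(1/3, 5/12, 1/4)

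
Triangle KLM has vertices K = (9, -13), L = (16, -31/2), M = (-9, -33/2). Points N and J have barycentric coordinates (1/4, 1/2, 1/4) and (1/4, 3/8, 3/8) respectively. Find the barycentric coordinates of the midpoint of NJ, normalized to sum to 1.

Since both coordinate triples sum to 1, the midpoint's barycentrics are the componentwise average.
(1/4+1/4)/2 = 1/4; similarly 7/16 and 5/16.

(1/4, 7/16, 5/16)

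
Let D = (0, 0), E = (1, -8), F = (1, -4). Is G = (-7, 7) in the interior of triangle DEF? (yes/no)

no

Barycentric coordinates of G: (8, 21/4, -49/4).
The three coordinates are positive, positive, negative; a point is interior exactly when all three are positive.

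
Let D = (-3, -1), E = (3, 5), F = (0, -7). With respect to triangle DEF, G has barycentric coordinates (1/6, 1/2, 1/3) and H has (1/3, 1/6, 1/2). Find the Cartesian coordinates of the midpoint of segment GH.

Barycentric coordinates of the midpoint are the average: (1/4, 1/3, 5/12).
Converting: (1/4)·D + (1/3)·E + (5/12)·F = (1/4, -3/2).

(1/4, -3/2)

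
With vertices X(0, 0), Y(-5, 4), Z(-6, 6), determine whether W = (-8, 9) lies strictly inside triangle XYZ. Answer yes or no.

no

Barycentric coordinates of W: (-1/6, -1, 13/6).
The three coordinates are negative, negative, positive; a point is interior exactly when all three are positive.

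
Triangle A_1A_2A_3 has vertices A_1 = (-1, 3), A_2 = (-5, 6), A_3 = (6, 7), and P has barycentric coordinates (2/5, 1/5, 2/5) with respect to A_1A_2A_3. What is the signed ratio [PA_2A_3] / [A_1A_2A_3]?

2/5

The signed ratio [PA_2A_3]/[A_1A_2A_3] equals the barycentric coordinate of P at vertex A_1, which is 2/5.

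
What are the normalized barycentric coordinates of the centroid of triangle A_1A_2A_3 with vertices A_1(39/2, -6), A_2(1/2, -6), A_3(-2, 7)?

(1/3, 1/3, 1/3)

The centroid is the average of the vertices, so each weight is 1/3.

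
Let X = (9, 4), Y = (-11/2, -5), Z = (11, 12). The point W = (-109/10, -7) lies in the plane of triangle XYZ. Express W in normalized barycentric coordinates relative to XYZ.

Signed area of the reference triangle: [XYZ] = ½·(9·(-5−12) + (-11/2)·(12−4) + 11·(4−(-5))) = ½·(-153 − 44 + 99) = -49.
[WYZ] = ½·((-109/10)·(-5−12) + (-11/2)·(12−(-7)) + 11·(-7−(-5))) = ½·(1853/10 − 209/2 − 22) = 147/5, so the X-coordinate is (147/5)/(-49) = -3/5.
[XWZ] = ½·(9·(-7−12) + (-109/10)·(12−4) + 11·(4−(-7))) = ½·(-171 − 436/5 + 121) = -343/5, so the Y-coordinate is 7/5.
[XYW] = ½·(9·(-5−(-7)) + (-11/2)·(-7−4) + (-109/10)·(4−(-5))) = ½·(18 + 121/2 − 981/10) = -49/5, so the Z-coordinate is 1/5.

(-3/5, 7/5, 1/5)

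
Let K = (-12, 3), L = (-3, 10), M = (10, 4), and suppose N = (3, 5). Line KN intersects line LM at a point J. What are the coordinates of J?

Barycentric coordinates of N with respect to KLM: (1/5, 1/5, 3/5).
On side LM the K-coordinate is zero; dropping N's K-weight 1/5 and renormalizing the remaining 1/5 : 3/5 gives weights 1/4, 3/4 on L, M.
J = (1/4)·(-3, 10) + (3/4)·(10, 4) = (27/4, 11/2).

(27/4, 11/2)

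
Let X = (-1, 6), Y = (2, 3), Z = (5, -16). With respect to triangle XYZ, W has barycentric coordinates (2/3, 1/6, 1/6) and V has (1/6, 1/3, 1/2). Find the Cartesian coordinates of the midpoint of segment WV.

(7/4, -25/12)

Barycentric coordinates of the midpoint are the average: (5/12, 1/4, 1/3).
Converting: (5/12)·X + (1/4)·Y + (1/3)·Z = (7/4, -25/12).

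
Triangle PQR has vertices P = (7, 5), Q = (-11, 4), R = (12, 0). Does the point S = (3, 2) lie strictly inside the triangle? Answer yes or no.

Barycentric coordinates of S: (2/19, 7/19, 10/19).
The three coordinates are positive, positive, positive; a point is interior exactly when all three are positive.

yes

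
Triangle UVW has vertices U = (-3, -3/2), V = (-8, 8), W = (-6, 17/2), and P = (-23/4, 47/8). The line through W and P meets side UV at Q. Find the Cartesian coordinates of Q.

Barycentric coordinates of P with respect to UVW: (1/4, 1/4, 1/2).
On side UV the W-coordinate is zero; dropping P's W-weight 1/2 and renormalizing the remaining 1/4 : 1/4 gives weights 1/2, 1/2 on U, V.
Q = (1/2)·(-3, -3/2) + (1/2)·(-8, 8) = (-11/2, 13/4).

(-11/2, 13/4)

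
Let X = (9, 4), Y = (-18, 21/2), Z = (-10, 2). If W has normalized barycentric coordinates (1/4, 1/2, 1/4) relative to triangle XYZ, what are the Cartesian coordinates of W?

W = (1/4)·X + (1/2)·Y + (1/4)·Z.
x-coordinate: (1/4)·9 + (1/2)·(-18) + (1/4)·(-10) = -37/4.
y-coordinate: (1/4)·4 + (1/2)·(21/2) + (1/4)·2 = 27/4.

(-37/4, 27/4)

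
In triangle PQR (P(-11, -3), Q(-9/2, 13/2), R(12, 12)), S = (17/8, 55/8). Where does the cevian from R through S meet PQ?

Barycentric coordinates of S with respect to PQR: (1/4, 1/4, 1/2).
On side PQ the R-coordinate is zero; dropping S's R-weight 1/2 and renormalizing the remaining 1/4 : 1/4 gives weights 1/2, 1/2 on P, Q.
T = (1/2)·(-11, -3) + (1/2)·(-9/2, 13/2) = (-31/4, 7/4).

(-31/4, 7/4)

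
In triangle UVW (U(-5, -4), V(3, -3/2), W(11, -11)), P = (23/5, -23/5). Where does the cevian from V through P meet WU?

(7, -37/4)

Barycentric coordinates of P with respect to UVW: (1/10, 3/5, 3/10).
On side WU the V-coordinate is zero; dropping P's V-weight 3/5 and renormalizing the remaining 3/10 : 1/10 gives weights 3/4, 1/4 on W, U.
Q = (3/4)·(11, -11) + (1/4)·(-5, -4) = (7, -37/4).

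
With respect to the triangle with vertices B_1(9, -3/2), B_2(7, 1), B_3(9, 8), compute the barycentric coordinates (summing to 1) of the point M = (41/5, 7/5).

(2/5, 2/5, 1/5)

Signed area of the reference triangle: [B_1B_2B_3] = ½·(9·(1−8) + 7·(8−(-3/2)) + 9·(-3/2−1)) = ½·(-63 + 133/2 − 45/2) = -19/2.
[MB_2B_3] = ½·((41/5)·(1−8) + 7·(8−(7/5)) + 9·(7/5−1)) = ½·(-287/5 + 231/5 + 18/5) = -19/5, so the B_1-coordinate is (-19/5)/(-19/2) = 2/5.
[B_1MB_3] = ½·(9·(7/5−8) + (41/5)·(8−(-3/2)) + 9·(-3/2−(7/5))) = ½·(-297/5 + 779/10 − 261/10) = -19/5, so the B_2-coordinate is 2/5.
[B_1B_2M] = ½·(9·(1−(7/5)) + 7·(7/5−(-3/2)) + (41/5)·(-3/2−1)) = ½·(-18/5 + 203/10 − 41/2) = -19/10, so the B_3-coordinate is 1/5.
Check: 2/5 + 2/5 + 1/5 = 1.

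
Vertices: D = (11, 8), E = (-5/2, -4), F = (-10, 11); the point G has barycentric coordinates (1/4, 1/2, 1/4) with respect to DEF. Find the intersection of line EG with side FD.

(1/2, 19/2)

Line EG meets FD where the E-coordinate vanishes; zeroing G's E-weight and renormalizing leaves F, D-weights 1/4 : 1/4 → (1/2, 1/2).
So H = (1/2)·F + (1/2)·D = (1/2, 19/2).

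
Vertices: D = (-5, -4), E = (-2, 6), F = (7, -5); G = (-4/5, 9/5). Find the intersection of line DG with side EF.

(1/4, 13/4)

Barycentric coordinates of G with respect to DEF: (1/5, 3/5, 1/5).
On side EF the D-coordinate is zero; dropping G's D-weight 1/5 and renormalizing the remaining 3/5 : 1/5 gives weights 3/4, 1/4 on E, F.
H = (3/4)·(-2, 6) + (1/4)·(7, -5) = (1/4, 13/4).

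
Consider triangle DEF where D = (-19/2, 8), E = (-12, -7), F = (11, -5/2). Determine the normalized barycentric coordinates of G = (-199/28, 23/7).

Signed area of the reference triangle: [DEF] = ½·((-19/2)·(-7−(-5/2)) + (-12)·(-5/2−8) + 11·(8−(-7))) = ½·(171/4 + 126 + 165) = 1335/8.
[GEF] = ½·((-199/28)·(-7−(-5/2)) + (-12)·(-5/2−(23/7)) + 11·(23/7−(-7))) = ½·(1791/56 + 486/7 + 792/7) = 12015/112, so the D-coordinate is (12015/112)/(1335/8) = 9/14.
[DGF] = ½·((-19/2)·(23/7−(-5/2)) + (-199/28)·(-5/2−8) + 11·(8−(23/7))) = ½·(-1539/28 + 597/8 + 363/7) = 4005/112, so the E-coordinate is 3/14.
[DEG] = ½·((-19/2)·(-7−(23/7)) + (-12)·(23/7−8) + (-199/28)·(8−(-7))) = ½·(684/7 + 396/7 − 2985/28) = 1335/56, so the F-coordinate is 1/7.

(9/14, 3/14, 1/7)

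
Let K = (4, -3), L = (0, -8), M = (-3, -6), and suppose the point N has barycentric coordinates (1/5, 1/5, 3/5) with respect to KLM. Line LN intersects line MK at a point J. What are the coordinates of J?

Line LN meets MK where the L-coordinate vanishes; zeroing N's L-weight and renormalizing leaves M, K-weights 3/5 : 1/5 → (3/4, 1/4).
So J = (3/4)·M + (1/4)·K = (-5/4, -21/4).

(-5/4, -21/4)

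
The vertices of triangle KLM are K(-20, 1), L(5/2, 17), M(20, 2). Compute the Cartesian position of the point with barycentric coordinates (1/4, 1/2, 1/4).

N = (1/4)·K + (1/2)·L + (1/4)·M.
x-coordinate: (1/4)·(-20) + (1/2)·(5/2) + (1/4)·20 = 5/4.
y-coordinate: (1/4)·1 + (1/2)·17 + (1/4)·2 = 37/4.

(5/4, 37/4)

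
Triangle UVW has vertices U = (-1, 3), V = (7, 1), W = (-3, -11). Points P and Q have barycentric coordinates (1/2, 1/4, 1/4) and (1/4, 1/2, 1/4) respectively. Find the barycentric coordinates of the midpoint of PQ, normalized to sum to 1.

Since both coordinate triples sum to 1, the midpoint's barycentrics are the componentwise average.
(1/2+1/4)/2 = 3/8; similarly 3/8 and 1/4.

(3/8, 3/8, 1/4)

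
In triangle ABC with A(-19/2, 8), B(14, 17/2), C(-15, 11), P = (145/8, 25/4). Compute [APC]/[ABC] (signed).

[ABC] = ½·((-19/2)·(17/2−11) + 14·(11−8) + (-15)·(8−(17/2))) = ½·(95/4 + 42 + 15/2) = 293/8.
[APC] = ½·((-19/2)·(25/4−11) + (145/8)·(11−8) + (-15)·(8−(25/4))) = ½·(361/8 + 435/8 − 105/4) = 293/8, so the ratio is (293/8)/(293/8) = 1.

1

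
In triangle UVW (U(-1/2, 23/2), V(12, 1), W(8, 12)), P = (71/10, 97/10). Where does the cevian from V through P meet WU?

Barycentric coordinates of P with respect to UVW: (1/5, 1/5, 3/5).
On side WU the V-coordinate is zero; dropping P's V-weight 1/5 and renormalizing the remaining 3/5 : 1/5 gives weights 3/4, 1/4 on W, U.
Q = (3/4)·(8, 12) + (1/4)·(-1/2, 23/2) = (47/8, 95/8).

(47/8, 95/8)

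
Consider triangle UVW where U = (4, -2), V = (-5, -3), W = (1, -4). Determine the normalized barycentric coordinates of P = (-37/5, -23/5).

(-4/5, 1, 4/5)

Signed area of the reference triangle: [UVW] = ½·(4·(-3−(-4)) + (-5)·(-4−(-2)) + 1·(-2−(-3))) = ½·(4 + 10 + 1) = 15/2.
[PVW] = ½·((-37/5)·(-3−(-4)) + (-5)·(-4−(-23/5)) + 1·(-23/5−(-3))) = ½·(-37/5 − 3 − 8/5) = -6, so the U-coordinate is (-6)/(15/2) = -4/5.
[UPW] = ½·(4·(-23/5−(-4)) + (-37/5)·(-4−(-2)) + 1·(-2−(-23/5))) = ½·(-12/5 + 74/5 + 13/5) = 15/2, so the V-coordinate is 1.
[UVP] = ½·(4·(-3−(-23/5)) + (-5)·(-23/5−(-2)) + (-37/5)·(-2−(-3))) = ½·(32/5 + 13 − 37/5) = 6, so the W-coordinate is 4/5.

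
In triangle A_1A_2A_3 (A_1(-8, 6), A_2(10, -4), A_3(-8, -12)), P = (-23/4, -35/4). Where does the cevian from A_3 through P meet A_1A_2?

Barycentric coordinates of P with respect to A_1A_2A_3: (1/8, 1/8, 3/4).
On side A_1A_2 the A_3-coordinate is zero; dropping P's A_3-weight 3/4 and renormalizing the remaining 1/8 : 1/8 gives weights 1/2, 1/2 on A_1, A_2.
Q = (1/2)·(-8, 6) + (1/2)·(10, -4) = (1, 1).

(1, 1)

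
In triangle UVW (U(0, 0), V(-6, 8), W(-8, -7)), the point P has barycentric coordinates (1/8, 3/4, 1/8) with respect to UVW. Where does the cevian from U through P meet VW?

Line UP meets VW where the U-coordinate vanishes; zeroing P's U-weight and renormalizing leaves V, W-weights 3/4 : 1/8 → (6/7, 1/7).
So Q = (6/7)·V + (1/7)·W = (-44/7, 41/7).

(-44/7, 41/7)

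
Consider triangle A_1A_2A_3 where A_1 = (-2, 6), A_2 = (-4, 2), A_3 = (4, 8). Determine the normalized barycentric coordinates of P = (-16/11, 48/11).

Signed area of the reference triangle: [A_1A_2A_3] = ½·((-2)·(2−8) + (-4)·(8−6) + 4·(6−2)) = ½·(12 − 8 + 16) = 10.
[PA_2A_3] = ½·((-16/11)·(2−8) + (-4)·(8−(48/11)) + 4·(48/11−2)) = ½·(96/11 − 160/11 + 104/11) = 20/11, so the A_1-coordinate is (20/11)/10 = 2/11.
[A_1PA_3] = ½·((-2)·(48/11−8) + (-16/11)·(8−6) + 4·(6−(48/11))) = ½·(80/11 − 32/11 + 72/11) = 60/11, so the A_2-coordinate is 6/11.
[A_1A_2P] = ½·((-2)·(2−(48/11)) + (-4)·(48/11−6) + (-16/11)·(6−2)) = ½·(52/11 + 72/11 − 64/11) = 30/11, so the A_3-coordinate is 3/11.
Check: 2/11 + 6/11 + 3/11 = 1.

(2/11, 6/11, 3/11)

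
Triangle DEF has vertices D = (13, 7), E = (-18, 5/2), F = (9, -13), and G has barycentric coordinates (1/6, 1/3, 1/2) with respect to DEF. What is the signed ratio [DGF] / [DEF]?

1/3

The signed ratio [DGF]/[DEF] equals the barycentric coordinate of G at vertex E, which is 1/3.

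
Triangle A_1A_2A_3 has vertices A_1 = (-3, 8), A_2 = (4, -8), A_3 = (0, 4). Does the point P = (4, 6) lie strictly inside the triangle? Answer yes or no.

Barycentric coordinates of P: (-14/5, -11/10, 49/10).
The three coordinates are negative, negative, positive; a point is interior exactly when all three are positive.

no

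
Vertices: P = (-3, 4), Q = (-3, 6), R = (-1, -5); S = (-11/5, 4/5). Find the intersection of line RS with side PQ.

(-3, 14/3)

Barycentric coordinates of S with respect to PQR: (2/5, 1/5, 2/5).
On side PQ the R-coordinate is zero; dropping S's R-weight 2/5 and renormalizing the remaining 2/5 : 1/5 gives weights 2/3, 1/3 on P, Q.
T = (2/3)·(-3, 4) + (1/3)·(-3, 6) = (-3, 14/3).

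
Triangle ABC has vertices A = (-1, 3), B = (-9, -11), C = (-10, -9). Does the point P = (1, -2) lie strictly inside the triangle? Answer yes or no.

no

Barycentric coordinates of P: (29/30, 23/10, -34/15).
The three coordinates are positive, positive, negative; a point is interior exactly when all three are positive.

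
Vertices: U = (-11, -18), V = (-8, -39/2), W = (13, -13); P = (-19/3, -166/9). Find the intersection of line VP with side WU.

Barycentric coordinates of P with respect to UVW: (2/9, 2/3, 1/9).
On side WU the V-coordinate is zero; dropping P's V-weight 2/3 and renormalizing the remaining 1/9 : 2/9 gives weights 1/3, 2/3 on W, U.
Q = (1/3)·(13, -13) + (2/3)·(-11, -18) = (-3, -49/3).

(-3, -49/3)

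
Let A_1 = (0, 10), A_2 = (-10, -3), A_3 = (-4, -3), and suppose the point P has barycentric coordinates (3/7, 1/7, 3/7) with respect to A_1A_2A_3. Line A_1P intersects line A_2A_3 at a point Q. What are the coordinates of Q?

(-11/2, -3)

Line A_1P meets A_2A_3 where the A_1-coordinate vanishes; zeroing P's A_1-weight and renormalizing leaves A_2, A_3-weights 1/7 : 3/7 → (1/4, 3/4).
So Q = (1/4)·A_2 + (3/4)·A_3 = (-11/2, -3).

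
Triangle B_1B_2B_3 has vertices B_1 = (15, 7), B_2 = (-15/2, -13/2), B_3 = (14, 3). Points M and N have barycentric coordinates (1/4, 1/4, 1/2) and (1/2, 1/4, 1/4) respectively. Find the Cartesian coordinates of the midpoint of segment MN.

Barycentric coordinates of the midpoint are the average: (3/8, 1/4, 3/8).
Converting: (3/8)·B_1 + (1/4)·B_2 + (3/8)·B_3 = (9, 17/8).

(9, 17/8)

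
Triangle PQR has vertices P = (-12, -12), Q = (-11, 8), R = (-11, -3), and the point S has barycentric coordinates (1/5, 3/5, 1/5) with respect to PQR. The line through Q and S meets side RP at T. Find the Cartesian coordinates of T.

(-23/2, -15/2)

Line QS meets RP where the Q-coordinate vanishes; zeroing S's Q-weight and renormalizing leaves R, P-weights 1/5 : 1/5 → (1/2, 1/2).
So T = (1/2)·R + (1/2)·P = (-23/2, -15/2).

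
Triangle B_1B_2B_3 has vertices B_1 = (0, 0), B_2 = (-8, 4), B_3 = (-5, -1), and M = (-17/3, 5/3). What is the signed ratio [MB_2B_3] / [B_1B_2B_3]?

[B_1B_2B_3] = ½·(0·(4−(-1)) + (-8)·(-1−0) + (-5)·(0−4)) = ½·(0 + 8 + 20) = 14.
[MB_2B_3] = ½·((-17/3)·(4−(-1)) + (-8)·(-1−(5/3)) + (-5)·(5/3−4)) = ½·(-85/3 + 64/3 + 35/3) = 7/3, so the ratio is (7/3)/14 = 1/6.

1/6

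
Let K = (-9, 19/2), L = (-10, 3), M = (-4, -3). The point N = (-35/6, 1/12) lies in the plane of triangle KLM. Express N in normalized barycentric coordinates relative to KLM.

(1/6, 1/6, 2/3)

Signed area of the reference triangle: [KLM] = ½·((-9)·(3−(-3)) + (-10)·(-3−(19/2)) + (-4)·(19/2−3)) = ½·(-54 + 125 − 26) = 45/2.
[NLM] = ½·((-35/6)·(3−(-3)) + (-10)·(-3−(1/12)) + (-4)·(1/12−3)) = ½·(-35 + 185/6 + 35/3) = 15/4, so the K-coordinate is (15/4)/(45/2) = 1/6.
[KNM] = ½·((-9)·(1/12−(-3)) + (-35/6)·(-3−(19/2)) + (-4)·(19/2−(1/12))) = ½·(-111/4 + 875/12 − 113/3) = 15/4, so the L-coordinate is 1/6.
[KLN] = ½·((-9)·(3−(1/12)) + (-10)·(1/12−(19/2)) + (-35/6)·(19/2−3)) = ½·(-105/4 + 565/6 − 455/12) = 15, so the M-coordinate is 2/3.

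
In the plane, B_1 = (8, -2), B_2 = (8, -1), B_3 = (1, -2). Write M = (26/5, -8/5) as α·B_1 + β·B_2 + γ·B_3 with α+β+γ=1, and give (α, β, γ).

Signed area of the reference triangle: [B_1B_2B_3] = ½·(8·(-1−(-2)) + 8·(-2−(-2)) + 1·(-2−(-1))) = ½·(8 + 0 − 1) = 7/2.
[MB_2B_3] = ½·((26/5)·(-1−(-2)) + 8·(-2−(-8/5)) + 1·(-8/5−(-1))) = ½·(26/5 − 16/5 − 3/5) = 7/10, so the B_1-coordinate is (7/10)/(7/2) = 1/5.
[B_1MB_3] = ½·(8·(-8/5−(-2)) + (26/5)·(-2−(-2)) + 1·(-2−(-8/5))) = ½·(16/5 + 0 − 2/5) = 7/5, so the B_2-coordinate is 2/5.
[B_1B_2M] = ½·(8·(-1−(-8/5)) + 8·(-8/5−(-2)) + (26/5)·(-2−(-1))) = ½·(24/5 + 16/5 − 26/5) = 7/5, so the B_3-coordinate is 2/5.
Check: 1/5 + 2/5 + 2/5 = 1.

(1/5, 2/5, 2/5)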